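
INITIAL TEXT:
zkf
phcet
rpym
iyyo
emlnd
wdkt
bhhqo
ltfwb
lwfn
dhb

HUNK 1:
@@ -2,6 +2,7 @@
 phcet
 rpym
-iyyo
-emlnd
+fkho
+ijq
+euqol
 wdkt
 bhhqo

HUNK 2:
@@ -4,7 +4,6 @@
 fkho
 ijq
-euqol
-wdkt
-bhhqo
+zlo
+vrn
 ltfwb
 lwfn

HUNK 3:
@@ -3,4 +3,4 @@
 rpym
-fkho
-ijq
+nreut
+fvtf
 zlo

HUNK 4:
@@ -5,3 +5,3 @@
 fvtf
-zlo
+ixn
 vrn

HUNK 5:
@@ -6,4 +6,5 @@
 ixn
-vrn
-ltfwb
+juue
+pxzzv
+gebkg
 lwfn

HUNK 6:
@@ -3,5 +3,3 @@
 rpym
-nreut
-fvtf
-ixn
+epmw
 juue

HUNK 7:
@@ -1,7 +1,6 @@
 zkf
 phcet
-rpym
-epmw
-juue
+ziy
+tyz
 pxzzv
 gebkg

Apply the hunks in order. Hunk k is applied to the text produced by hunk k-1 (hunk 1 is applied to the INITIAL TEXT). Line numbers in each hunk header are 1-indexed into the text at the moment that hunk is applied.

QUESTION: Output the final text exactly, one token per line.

Hunk 1: at line 2 remove [iyyo,emlnd] add [fkho,ijq,euqol] -> 11 lines: zkf phcet rpym fkho ijq euqol wdkt bhhqo ltfwb lwfn dhb
Hunk 2: at line 4 remove [euqol,wdkt,bhhqo] add [zlo,vrn] -> 10 lines: zkf phcet rpym fkho ijq zlo vrn ltfwb lwfn dhb
Hunk 3: at line 3 remove [fkho,ijq] add [nreut,fvtf] -> 10 lines: zkf phcet rpym nreut fvtf zlo vrn ltfwb lwfn dhb
Hunk 4: at line 5 remove [zlo] add [ixn] -> 10 lines: zkf phcet rpym nreut fvtf ixn vrn ltfwb lwfn dhb
Hunk 5: at line 6 remove [vrn,ltfwb] add [juue,pxzzv,gebkg] -> 11 lines: zkf phcet rpym nreut fvtf ixn juue pxzzv gebkg lwfn dhb
Hunk 6: at line 3 remove [nreut,fvtf,ixn] add [epmw] -> 9 lines: zkf phcet rpym epmw juue pxzzv gebkg lwfn dhb
Hunk 7: at line 1 remove [rpym,epmw,juue] add [ziy,tyz] -> 8 lines: zkf phcet ziy tyz pxzzv gebkg lwfn dhb

Answer: zkf
phcet
ziy
tyz
pxzzv
gebkg
lwfn
dhb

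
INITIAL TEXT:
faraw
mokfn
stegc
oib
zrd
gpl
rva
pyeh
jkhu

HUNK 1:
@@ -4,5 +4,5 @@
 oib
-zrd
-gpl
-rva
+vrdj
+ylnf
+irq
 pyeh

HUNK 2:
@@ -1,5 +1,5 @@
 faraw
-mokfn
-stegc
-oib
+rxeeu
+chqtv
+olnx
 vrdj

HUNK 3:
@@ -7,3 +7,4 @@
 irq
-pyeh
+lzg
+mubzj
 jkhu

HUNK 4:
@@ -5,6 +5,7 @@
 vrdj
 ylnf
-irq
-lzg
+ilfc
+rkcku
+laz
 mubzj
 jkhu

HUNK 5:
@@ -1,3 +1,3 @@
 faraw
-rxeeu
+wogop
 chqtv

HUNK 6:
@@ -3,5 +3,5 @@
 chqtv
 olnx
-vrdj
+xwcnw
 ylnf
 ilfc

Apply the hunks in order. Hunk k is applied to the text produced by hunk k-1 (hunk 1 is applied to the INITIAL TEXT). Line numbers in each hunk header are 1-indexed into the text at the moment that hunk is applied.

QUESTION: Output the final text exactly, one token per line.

Hunk 1: at line 4 remove [zrd,gpl,rva] add [vrdj,ylnf,irq] -> 9 lines: faraw mokfn stegc oib vrdj ylnf irq pyeh jkhu
Hunk 2: at line 1 remove [mokfn,stegc,oib] add [rxeeu,chqtv,olnx] -> 9 lines: faraw rxeeu chqtv olnx vrdj ylnf irq pyeh jkhu
Hunk 3: at line 7 remove [pyeh] add [lzg,mubzj] -> 10 lines: faraw rxeeu chqtv olnx vrdj ylnf irq lzg mubzj jkhu
Hunk 4: at line 5 remove [irq,lzg] add [ilfc,rkcku,laz] -> 11 lines: faraw rxeeu chqtv olnx vrdj ylnf ilfc rkcku laz mubzj jkhu
Hunk 5: at line 1 remove [rxeeu] add [wogop] -> 11 lines: faraw wogop chqtv olnx vrdj ylnf ilfc rkcku laz mubzj jkhu
Hunk 6: at line 3 remove [vrdj] add [xwcnw] -> 11 lines: faraw wogop chqtv olnx xwcnw ylnf ilfc rkcku laz mubzj jkhu

Answer: faraw
wogop
chqtv
olnx
xwcnw
ylnf
ilfc
rkcku
laz
mubzj
jkhu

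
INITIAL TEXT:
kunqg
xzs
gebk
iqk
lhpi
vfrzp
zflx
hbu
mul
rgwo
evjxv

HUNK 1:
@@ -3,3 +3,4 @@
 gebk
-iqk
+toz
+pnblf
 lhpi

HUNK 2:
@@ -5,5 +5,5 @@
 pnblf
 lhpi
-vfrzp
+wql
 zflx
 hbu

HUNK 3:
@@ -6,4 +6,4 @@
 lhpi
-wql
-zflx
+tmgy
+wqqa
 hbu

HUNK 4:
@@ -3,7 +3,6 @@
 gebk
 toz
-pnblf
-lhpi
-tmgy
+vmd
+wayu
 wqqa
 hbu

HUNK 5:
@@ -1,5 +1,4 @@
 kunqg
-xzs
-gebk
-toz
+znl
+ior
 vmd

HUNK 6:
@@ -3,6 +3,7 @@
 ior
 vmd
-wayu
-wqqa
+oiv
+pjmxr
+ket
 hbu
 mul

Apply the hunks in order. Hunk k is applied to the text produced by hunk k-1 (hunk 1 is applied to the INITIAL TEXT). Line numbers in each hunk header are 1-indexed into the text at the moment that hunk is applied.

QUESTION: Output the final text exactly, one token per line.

Answer: kunqg
znl
ior
vmd
oiv
pjmxr
ket
hbu
mul
rgwo
evjxv

Derivation:
Hunk 1: at line 3 remove [iqk] add [toz,pnblf] -> 12 lines: kunqg xzs gebk toz pnblf lhpi vfrzp zflx hbu mul rgwo evjxv
Hunk 2: at line 5 remove [vfrzp] add [wql] -> 12 lines: kunqg xzs gebk toz pnblf lhpi wql zflx hbu mul rgwo evjxv
Hunk 3: at line 6 remove [wql,zflx] add [tmgy,wqqa] -> 12 lines: kunqg xzs gebk toz pnblf lhpi tmgy wqqa hbu mul rgwo evjxv
Hunk 4: at line 3 remove [pnblf,lhpi,tmgy] add [vmd,wayu] -> 11 lines: kunqg xzs gebk toz vmd wayu wqqa hbu mul rgwo evjxv
Hunk 5: at line 1 remove [xzs,gebk,toz] add [znl,ior] -> 10 lines: kunqg znl ior vmd wayu wqqa hbu mul rgwo evjxv
Hunk 6: at line 3 remove [wayu,wqqa] add [oiv,pjmxr,ket] -> 11 lines: kunqg znl ior vmd oiv pjmxr ket hbu mul rgwo evjxv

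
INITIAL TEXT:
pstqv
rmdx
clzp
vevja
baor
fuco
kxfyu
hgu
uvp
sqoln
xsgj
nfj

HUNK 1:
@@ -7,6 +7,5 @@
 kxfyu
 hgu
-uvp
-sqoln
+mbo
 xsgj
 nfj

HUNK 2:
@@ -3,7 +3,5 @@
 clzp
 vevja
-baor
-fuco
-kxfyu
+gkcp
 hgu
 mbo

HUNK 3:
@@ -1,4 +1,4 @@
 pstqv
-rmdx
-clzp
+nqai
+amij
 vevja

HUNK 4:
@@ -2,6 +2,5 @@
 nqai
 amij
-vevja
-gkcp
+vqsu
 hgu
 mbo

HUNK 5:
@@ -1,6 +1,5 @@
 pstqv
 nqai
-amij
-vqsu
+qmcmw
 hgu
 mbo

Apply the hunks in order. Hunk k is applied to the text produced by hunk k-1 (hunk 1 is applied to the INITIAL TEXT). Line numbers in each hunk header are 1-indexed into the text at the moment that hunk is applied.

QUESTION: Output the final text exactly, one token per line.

Hunk 1: at line 7 remove [uvp,sqoln] add [mbo] -> 11 lines: pstqv rmdx clzp vevja baor fuco kxfyu hgu mbo xsgj nfj
Hunk 2: at line 3 remove [baor,fuco,kxfyu] add [gkcp] -> 9 lines: pstqv rmdx clzp vevja gkcp hgu mbo xsgj nfj
Hunk 3: at line 1 remove [rmdx,clzp] add [nqai,amij] -> 9 lines: pstqv nqai amij vevja gkcp hgu mbo xsgj nfj
Hunk 4: at line 2 remove [vevja,gkcp] add [vqsu] -> 8 lines: pstqv nqai amij vqsu hgu mbo xsgj nfj
Hunk 5: at line 1 remove [amij,vqsu] add [qmcmw] -> 7 lines: pstqv nqai qmcmw hgu mbo xsgj nfj

Answer: pstqv
nqai
qmcmw
hgu
mbo
xsgj
nfj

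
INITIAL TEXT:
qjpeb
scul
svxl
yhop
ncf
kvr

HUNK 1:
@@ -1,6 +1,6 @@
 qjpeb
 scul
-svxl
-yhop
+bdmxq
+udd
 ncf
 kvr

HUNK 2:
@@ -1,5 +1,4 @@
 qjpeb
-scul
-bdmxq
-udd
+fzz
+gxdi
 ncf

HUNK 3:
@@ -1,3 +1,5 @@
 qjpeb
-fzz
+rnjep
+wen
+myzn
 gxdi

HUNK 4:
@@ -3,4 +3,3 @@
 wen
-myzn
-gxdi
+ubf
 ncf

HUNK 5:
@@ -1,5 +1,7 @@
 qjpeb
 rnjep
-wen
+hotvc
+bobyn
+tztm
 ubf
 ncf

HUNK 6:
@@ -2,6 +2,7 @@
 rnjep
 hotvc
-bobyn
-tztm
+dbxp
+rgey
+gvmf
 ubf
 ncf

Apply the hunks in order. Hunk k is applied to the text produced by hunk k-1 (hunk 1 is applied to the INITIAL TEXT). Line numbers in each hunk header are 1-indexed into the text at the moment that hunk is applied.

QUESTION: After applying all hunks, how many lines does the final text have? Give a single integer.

Answer: 9

Derivation:
Hunk 1: at line 1 remove [svxl,yhop] add [bdmxq,udd] -> 6 lines: qjpeb scul bdmxq udd ncf kvr
Hunk 2: at line 1 remove [scul,bdmxq,udd] add [fzz,gxdi] -> 5 lines: qjpeb fzz gxdi ncf kvr
Hunk 3: at line 1 remove [fzz] add [rnjep,wen,myzn] -> 7 lines: qjpeb rnjep wen myzn gxdi ncf kvr
Hunk 4: at line 3 remove [myzn,gxdi] add [ubf] -> 6 lines: qjpeb rnjep wen ubf ncf kvr
Hunk 5: at line 1 remove [wen] add [hotvc,bobyn,tztm] -> 8 lines: qjpeb rnjep hotvc bobyn tztm ubf ncf kvr
Hunk 6: at line 2 remove [bobyn,tztm] add [dbxp,rgey,gvmf] -> 9 lines: qjpeb rnjep hotvc dbxp rgey gvmf ubf ncf kvr
Final line count: 9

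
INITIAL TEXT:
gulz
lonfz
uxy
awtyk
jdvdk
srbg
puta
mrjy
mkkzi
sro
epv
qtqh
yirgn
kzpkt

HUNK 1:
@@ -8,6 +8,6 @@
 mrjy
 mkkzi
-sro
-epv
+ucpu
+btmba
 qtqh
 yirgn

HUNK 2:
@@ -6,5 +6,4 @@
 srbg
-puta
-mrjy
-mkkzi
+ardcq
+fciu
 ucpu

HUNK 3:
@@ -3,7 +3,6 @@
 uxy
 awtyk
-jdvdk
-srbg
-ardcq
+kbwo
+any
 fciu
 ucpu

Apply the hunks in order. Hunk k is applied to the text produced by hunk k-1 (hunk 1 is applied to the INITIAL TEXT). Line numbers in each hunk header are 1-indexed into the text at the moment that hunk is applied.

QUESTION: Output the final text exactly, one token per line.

Hunk 1: at line 8 remove [sro,epv] add [ucpu,btmba] -> 14 lines: gulz lonfz uxy awtyk jdvdk srbg puta mrjy mkkzi ucpu btmba qtqh yirgn kzpkt
Hunk 2: at line 6 remove [puta,mrjy,mkkzi] add [ardcq,fciu] -> 13 lines: gulz lonfz uxy awtyk jdvdk srbg ardcq fciu ucpu btmba qtqh yirgn kzpkt
Hunk 3: at line 3 remove [jdvdk,srbg,ardcq] add [kbwo,any] -> 12 lines: gulz lonfz uxy awtyk kbwo any fciu ucpu btmba qtqh yirgn kzpkt

Answer: gulz
lonfz
uxy
awtyk
kbwo
any
fciu
ucpu
btmba
qtqh
yirgn
kzpkt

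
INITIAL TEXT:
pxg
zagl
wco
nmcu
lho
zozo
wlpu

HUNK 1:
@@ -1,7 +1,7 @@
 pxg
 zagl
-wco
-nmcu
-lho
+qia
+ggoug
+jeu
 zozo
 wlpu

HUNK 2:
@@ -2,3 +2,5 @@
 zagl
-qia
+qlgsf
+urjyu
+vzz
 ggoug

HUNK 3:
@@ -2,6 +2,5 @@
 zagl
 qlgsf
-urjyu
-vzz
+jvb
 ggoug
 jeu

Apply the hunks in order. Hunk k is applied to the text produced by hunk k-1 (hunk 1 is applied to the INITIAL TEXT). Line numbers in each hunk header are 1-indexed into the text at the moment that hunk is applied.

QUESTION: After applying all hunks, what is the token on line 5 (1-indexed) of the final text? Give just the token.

Hunk 1: at line 1 remove [wco,nmcu,lho] add [qia,ggoug,jeu] -> 7 lines: pxg zagl qia ggoug jeu zozo wlpu
Hunk 2: at line 2 remove [qia] add [qlgsf,urjyu,vzz] -> 9 lines: pxg zagl qlgsf urjyu vzz ggoug jeu zozo wlpu
Hunk 3: at line 2 remove [urjyu,vzz] add [jvb] -> 8 lines: pxg zagl qlgsf jvb ggoug jeu zozo wlpu
Final line 5: ggoug

Answer: ggoug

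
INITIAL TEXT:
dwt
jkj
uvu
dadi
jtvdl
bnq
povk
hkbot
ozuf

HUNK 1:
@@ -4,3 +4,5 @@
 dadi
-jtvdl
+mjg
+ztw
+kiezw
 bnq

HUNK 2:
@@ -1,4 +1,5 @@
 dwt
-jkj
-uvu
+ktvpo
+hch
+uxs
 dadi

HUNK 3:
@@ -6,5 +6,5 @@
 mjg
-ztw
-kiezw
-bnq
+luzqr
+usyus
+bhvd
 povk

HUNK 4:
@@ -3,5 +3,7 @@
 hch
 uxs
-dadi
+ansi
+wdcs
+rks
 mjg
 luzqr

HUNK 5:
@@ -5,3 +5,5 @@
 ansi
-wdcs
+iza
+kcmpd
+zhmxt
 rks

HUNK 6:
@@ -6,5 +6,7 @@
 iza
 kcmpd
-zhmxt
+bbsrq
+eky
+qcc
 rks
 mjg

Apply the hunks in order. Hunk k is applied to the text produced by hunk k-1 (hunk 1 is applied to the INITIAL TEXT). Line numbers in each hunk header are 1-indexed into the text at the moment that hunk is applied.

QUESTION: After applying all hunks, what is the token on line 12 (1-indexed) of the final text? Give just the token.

Answer: mjg

Derivation:
Hunk 1: at line 4 remove [jtvdl] add [mjg,ztw,kiezw] -> 11 lines: dwt jkj uvu dadi mjg ztw kiezw bnq povk hkbot ozuf
Hunk 2: at line 1 remove [jkj,uvu] add [ktvpo,hch,uxs] -> 12 lines: dwt ktvpo hch uxs dadi mjg ztw kiezw bnq povk hkbot ozuf
Hunk 3: at line 6 remove [ztw,kiezw,bnq] add [luzqr,usyus,bhvd] -> 12 lines: dwt ktvpo hch uxs dadi mjg luzqr usyus bhvd povk hkbot ozuf
Hunk 4: at line 3 remove [dadi] add [ansi,wdcs,rks] -> 14 lines: dwt ktvpo hch uxs ansi wdcs rks mjg luzqr usyus bhvd povk hkbot ozuf
Hunk 5: at line 5 remove [wdcs] add [iza,kcmpd,zhmxt] -> 16 lines: dwt ktvpo hch uxs ansi iza kcmpd zhmxt rks mjg luzqr usyus bhvd povk hkbot ozuf
Hunk 6: at line 6 remove [zhmxt] add [bbsrq,eky,qcc] -> 18 lines: dwt ktvpo hch uxs ansi iza kcmpd bbsrq eky qcc rks mjg luzqr usyus bhvd povk hkbot ozuf
Final line 12: mjg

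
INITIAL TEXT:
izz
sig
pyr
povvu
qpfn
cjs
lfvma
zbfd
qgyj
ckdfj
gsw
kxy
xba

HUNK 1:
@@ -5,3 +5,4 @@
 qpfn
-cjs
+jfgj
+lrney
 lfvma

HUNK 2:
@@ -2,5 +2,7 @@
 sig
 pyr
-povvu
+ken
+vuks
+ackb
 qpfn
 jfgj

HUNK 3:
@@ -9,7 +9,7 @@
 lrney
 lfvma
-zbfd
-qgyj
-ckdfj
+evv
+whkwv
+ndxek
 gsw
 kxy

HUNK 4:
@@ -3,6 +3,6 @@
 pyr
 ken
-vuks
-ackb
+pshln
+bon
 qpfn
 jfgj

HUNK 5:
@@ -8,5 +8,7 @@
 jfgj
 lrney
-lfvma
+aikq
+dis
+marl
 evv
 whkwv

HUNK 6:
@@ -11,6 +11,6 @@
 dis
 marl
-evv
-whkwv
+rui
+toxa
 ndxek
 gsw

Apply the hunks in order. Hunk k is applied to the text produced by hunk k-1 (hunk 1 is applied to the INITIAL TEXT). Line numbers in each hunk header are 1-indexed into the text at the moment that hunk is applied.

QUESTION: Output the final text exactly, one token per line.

Answer: izz
sig
pyr
ken
pshln
bon
qpfn
jfgj
lrney
aikq
dis
marl
rui
toxa
ndxek
gsw
kxy
xba

Derivation:
Hunk 1: at line 5 remove [cjs] add [jfgj,lrney] -> 14 lines: izz sig pyr povvu qpfn jfgj lrney lfvma zbfd qgyj ckdfj gsw kxy xba
Hunk 2: at line 2 remove [povvu] add [ken,vuks,ackb] -> 16 lines: izz sig pyr ken vuks ackb qpfn jfgj lrney lfvma zbfd qgyj ckdfj gsw kxy xba
Hunk 3: at line 9 remove [zbfd,qgyj,ckdfj] add [evv,whkwv,ndxek] -> 16 lines: izz sig pyr ken vuks ackb qpfn jfgj lrney lfvma evv whkwv ndxek gsw kxy xba
Hunk 4: at line 3 remove [vuks,ackb] add [pshln,bon] -> 16 lines: izz sig pyr ken pshln bon qpfn jfgj lrney lfvma evv whkwv ndxek gsw kxy xba
Hunk 5: at line 8 remove [lfvma] add [aikq,dis,marl] -> 18 lines: izz sig pyr ken pshln bon qpfn jfgj lrney aikq dis marl evv whkwv ndxek gsw kxy xba
Hunk 6: at line 11 remove [evv,whkwv] add [rui,toxa] -> 18 lines: izz sig pyr ken pshln bon qpfn jfgj lrney aikq dis marl rui toxa ndxek gsw kxy xba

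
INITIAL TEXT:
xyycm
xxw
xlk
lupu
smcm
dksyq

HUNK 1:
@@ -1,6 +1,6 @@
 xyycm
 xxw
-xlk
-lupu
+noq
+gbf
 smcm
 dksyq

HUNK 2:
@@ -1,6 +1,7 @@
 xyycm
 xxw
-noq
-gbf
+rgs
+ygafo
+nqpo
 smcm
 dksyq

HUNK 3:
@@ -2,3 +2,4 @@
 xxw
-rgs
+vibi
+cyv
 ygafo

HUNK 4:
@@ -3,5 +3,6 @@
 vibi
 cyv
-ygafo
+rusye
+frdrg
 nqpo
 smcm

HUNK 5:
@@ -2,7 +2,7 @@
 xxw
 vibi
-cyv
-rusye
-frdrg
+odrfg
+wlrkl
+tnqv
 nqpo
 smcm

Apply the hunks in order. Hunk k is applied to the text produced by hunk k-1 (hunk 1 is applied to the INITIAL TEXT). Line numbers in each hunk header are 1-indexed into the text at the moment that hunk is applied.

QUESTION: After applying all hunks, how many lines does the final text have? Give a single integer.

Hunk 1: at line 1 remove [xlk,lupu] add [noq,gbf] -> 6 lines: xyycm xxw noq gbf smcm dksyq
Hunk 2: at line 1 remove [noq,gbf] add [rgs,ygafo,nqpo] -> 7 lines: xyycm xxw rgs ygafo nqpo smcm dksyq
Hunk 3: at line 2 remove [rgs] add [vibi,cyv] -> 8 lines: xyycm xxw vibi cyv ygafo nqpo smcm dksyq
Hunk 4: at line 3 remove [ygafo] add [rusye,frdrg] -> 9 lines: xyycm xxw vibi cyv rusye frdrg nqpo smcm dksyq
Hunk 5: at line 2 remove [cyv,rusye,frdrg] add [odrfg,wlrkl,tnqv] -> 9 lines: xyycm xxw vibi odrfg wlrkl tnqv nqpo smcm dksyq
Final line count: 9

Answer: 9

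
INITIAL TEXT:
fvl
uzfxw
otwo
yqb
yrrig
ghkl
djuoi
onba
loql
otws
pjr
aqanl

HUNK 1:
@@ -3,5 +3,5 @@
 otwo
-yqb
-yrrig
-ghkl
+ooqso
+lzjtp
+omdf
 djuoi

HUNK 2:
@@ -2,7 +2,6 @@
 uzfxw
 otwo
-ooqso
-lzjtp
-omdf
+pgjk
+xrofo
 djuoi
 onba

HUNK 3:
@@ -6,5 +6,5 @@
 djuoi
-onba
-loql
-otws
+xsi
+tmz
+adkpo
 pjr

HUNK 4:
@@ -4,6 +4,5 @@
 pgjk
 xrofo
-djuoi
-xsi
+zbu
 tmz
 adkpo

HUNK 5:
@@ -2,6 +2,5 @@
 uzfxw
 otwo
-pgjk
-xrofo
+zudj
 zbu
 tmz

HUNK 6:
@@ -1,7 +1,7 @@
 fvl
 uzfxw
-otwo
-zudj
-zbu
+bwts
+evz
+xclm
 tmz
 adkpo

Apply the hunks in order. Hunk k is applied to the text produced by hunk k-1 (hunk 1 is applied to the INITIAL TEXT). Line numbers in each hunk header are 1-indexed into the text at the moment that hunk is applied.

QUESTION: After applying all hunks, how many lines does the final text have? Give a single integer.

Answer: 9

Derivation:
Hunk 1: at line 3 remove [yqb,yrrig,ghkl] add [ooqso,lzjtp,omdf] -> 12 lines: fvl uzfxw otwo ooqso lzjtp omdf djuoi onba loql otws pjr aqanl
Hunk 2: at line 2 remove [ooqso,lzjtp,omdf] add [pgjk,xrofo] -> 11 lines: fvl uzfxw otwo pgjk xrofo djuoi onba loql otws pjr aqanl
Hunk 3: at line 6 remove [onba,loql,otws] add [xsi,tmz,adkpo] -> 11 lines: fvl uzfxw otwo pgjk xrofo djuoi xsi tmz adkpo pjr aqanl
Hunk 4: at line 4 remove [djuoi,xsi] add [zbu] -> 10 lines: fvl uzfxw otwo pgjk xrofo zbu tmz adkpo pjr aqanl
Hunk 5: at line 2 remove [pgjk,xrofo] add [zudj] -> 9 lines: fvl uzfxw otwo zudj zbu tmz adkpo pjr aqanl
Hunk 6: at line 1 remove [otwo,zudj,zbu] add [bwts,evz,xclm] -> 9 lines: fvl uzfxw bwts evz xclm tmz adkpo pjr aqanl
Final line count: 9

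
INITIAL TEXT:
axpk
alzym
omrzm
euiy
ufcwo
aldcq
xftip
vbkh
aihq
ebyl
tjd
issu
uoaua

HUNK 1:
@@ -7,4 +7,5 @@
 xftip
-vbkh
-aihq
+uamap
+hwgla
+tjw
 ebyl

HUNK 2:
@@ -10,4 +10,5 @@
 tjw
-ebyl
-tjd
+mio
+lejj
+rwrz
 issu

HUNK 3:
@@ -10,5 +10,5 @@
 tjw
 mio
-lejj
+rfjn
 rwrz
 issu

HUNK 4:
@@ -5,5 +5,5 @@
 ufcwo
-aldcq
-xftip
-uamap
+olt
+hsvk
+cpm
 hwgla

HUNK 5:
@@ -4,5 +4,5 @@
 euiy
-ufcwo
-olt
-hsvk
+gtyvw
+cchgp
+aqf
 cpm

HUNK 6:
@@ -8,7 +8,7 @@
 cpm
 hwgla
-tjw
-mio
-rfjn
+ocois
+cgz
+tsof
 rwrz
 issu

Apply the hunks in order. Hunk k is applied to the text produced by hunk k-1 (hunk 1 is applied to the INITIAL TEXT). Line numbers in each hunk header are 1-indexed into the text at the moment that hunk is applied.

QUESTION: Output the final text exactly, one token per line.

Answer: axpk
alzym
omrzm
euiy
gtyvw
cchgp
aqf
cpm
hwgla
ocois
cgz
tsof
rwrz
issu
uoaua

Derivation:
Hunk 1: at line 7 remove [vbkh,aihq] add [uamap,hwgla,tjw] -> 14 lines: axpk alzym omrzm euiy ufcwo aldcq xftip uamap hwgla tjw ebyl tjd issu uoaua
Hunk 2: at line 10 remove [ebyl,tjd] add [mio,lejj,rwrz] -> 15 lines: axpk alzym omrzm euiy ufcwo aldcq xftip uamap hwgla tjw mio lejj rwrz issu uoaua
Hunk 3: at line 10 remove [lejj] add [rfjn] -> 15 lines: axpk alzym omrzm euiy ufcwo aldcq xftip uamap hwgla tjw mio rfjn rwrz issu uoaua
Hunk 4: at line 5 remove [aldcq,xftip,uamap] add [olt,hsvk,cpm] -> 15 lines: axpk alzym omrzm euiy ufcwo olt hsvk cpm hwgla tjw mio rfjn rwrz issu uoaua
Hunk 5: at line 4 remove [ufcwo,olt,hsvk] add [gtyvw,cchgp,aqf] -> 15 lines: axpk alzym omrzm euiy gtyvw cchgp aqf cpm hwgla tjw mio rfjn rwrz issu uoaua
Hunk 6: at line 8 remove [tjw,mio,rfjn] add [ocois,cgz,tsof] -> 15 lines: axpk alzym omrzm euiy gtyvw cchgp aqf cpm hwgla ocois cgz tsof rwrz issu uoaua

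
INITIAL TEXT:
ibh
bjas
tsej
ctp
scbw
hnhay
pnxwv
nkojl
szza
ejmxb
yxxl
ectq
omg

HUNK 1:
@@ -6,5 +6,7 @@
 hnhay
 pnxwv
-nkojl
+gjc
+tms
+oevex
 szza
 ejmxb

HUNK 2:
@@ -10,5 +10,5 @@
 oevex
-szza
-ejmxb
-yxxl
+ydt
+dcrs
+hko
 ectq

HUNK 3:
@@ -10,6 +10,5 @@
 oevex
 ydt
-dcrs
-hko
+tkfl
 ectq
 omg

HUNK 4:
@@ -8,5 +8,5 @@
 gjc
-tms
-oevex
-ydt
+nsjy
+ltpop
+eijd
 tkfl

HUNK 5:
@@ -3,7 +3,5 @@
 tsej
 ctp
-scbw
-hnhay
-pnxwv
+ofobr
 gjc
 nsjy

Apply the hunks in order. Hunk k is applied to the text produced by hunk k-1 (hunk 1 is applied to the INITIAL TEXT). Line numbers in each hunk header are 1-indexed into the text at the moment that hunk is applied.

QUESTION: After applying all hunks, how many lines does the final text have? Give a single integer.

Answer: 12

Derivation:
Hunk 1: at line 6 remove [nkojl] add [gjc,tms,oevex] -> 15 lines: ibh bjas tsej ctp scbw hnhay pnxwv gjc tms oevex szza ejmxb yxxl ectq omg
Hunk 2: at line 10 remove [szza,ejmxb,yxxl] add [ydt,dcrs,hko] -> 15 lines: ibh bjas tsej ctp scbw hnhay pnxwv gjc tms oevex ydt dcrs hko ectq omg
Hunk 3: at line 10 remove [dcrs,hko] add [tkfl] -> 14 lines: ibh bjas tsej ctp scbw hnhay pnxwv gjc tms oevex ydt tkfl ectq omg
Hunk 4: at line 8 remove [tms,oevex,ydt] add [nsjy,ltpop,eijd] -> 14 lines: ibh bjas tsej ctp scbw hnhay pnxwv gjc nsjy ltpop eijd tkfl ectq omg
Hunk 5: at line 3 remove [scbw,hnhay,pnxwv] add [ofobr] -> 12 lines: ibh bjas tsej ctp ofobr gjc nsjy ltpop eijd tkfl ectq omg
Final line count: 12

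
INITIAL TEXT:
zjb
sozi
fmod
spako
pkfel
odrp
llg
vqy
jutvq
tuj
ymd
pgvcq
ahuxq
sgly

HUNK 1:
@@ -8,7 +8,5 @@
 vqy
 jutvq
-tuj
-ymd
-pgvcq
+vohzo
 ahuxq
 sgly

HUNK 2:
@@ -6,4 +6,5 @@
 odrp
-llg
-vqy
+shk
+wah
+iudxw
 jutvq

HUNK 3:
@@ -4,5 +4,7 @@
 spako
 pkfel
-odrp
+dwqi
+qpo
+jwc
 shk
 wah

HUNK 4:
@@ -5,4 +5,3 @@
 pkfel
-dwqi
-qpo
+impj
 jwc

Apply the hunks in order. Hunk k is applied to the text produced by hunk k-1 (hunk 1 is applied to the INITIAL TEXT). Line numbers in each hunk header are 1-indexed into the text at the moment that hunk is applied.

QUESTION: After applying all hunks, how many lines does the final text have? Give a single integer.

Answer: 14

Derivation:
Hunk 1: at line 8 remove [tuj,ymd,pgvcq] add [vohzo] -> 12 lines: zjb sozi fmod spako pkfel odrp llg vqy jutvq vohzo ahuxq sgly
Hunk 2: at line 6 remove [llg,vqy] add [shk,wah,iudxw] -> 13 lines: zjb sozi fmod spako pkfel odrp shk wah iudxw jutvq vohzo ahuxq sgly
Hunk 3: at line 4 remove [odrp] add [dwqi,qpo,jwc] -> 15 lines: zjb sozi fmod spako pkfel dwqi qpo jwc shk wah iudxw jutvq vohzo ahuxq sgly
Hunk 4: at line 5 remove [dwqi,qpo] add [impj] -> 14 lines: zjb sozi fmod spako pkfel impj jwc shk wah iudxw jutvq vohzo ahuxq sgly
Final line count: 14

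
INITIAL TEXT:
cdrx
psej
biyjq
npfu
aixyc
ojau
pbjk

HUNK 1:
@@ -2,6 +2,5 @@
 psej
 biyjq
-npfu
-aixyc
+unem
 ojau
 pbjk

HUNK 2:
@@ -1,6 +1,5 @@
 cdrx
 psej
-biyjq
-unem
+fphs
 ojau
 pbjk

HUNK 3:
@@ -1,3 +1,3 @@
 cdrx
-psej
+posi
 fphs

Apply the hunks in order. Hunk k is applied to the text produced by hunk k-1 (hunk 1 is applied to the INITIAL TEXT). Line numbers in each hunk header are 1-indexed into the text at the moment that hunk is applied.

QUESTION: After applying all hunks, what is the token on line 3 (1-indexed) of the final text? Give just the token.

Hunk 1: at line 2 remove [npfu,aixyc] add [unem] -> 6 lines: cdrx psej biyjq unem ojau pbjk
Hunk 2: at line 1 remove [biyjq,unem] add [fphs] -> 5 lines: cdrx psej fphs ojau pbjk
Hunk 3: at line 1 remove [psej] add [posi] -> 5 lines: cdrx posi fphs ojau pbjk
Final line 3: fphs

Answer: fphs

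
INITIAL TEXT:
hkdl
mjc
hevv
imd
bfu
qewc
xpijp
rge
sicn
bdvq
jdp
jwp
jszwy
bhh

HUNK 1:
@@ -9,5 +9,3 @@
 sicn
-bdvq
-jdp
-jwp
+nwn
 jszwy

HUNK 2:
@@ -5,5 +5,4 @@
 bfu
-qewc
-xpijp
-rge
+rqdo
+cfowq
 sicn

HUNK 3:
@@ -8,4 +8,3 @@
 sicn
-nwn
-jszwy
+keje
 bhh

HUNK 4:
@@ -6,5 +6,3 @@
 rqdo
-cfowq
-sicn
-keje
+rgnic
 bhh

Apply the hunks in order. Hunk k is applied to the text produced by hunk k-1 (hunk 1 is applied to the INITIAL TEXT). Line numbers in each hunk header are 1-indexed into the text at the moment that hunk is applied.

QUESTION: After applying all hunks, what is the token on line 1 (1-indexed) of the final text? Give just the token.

Answer: hkdl

Derivation:
Hunk 1: at line 9 remove [bdvq,jdp,jwp] add [nwn] -> 12 lines: hkdl mjc hevv imd bfu qewc xpijp rge sicn nwn jszwy bhh
Hunk 2: at line 5 remove [qewc,xpijp,rge] add [rqdo,cfowq] -> 11 lines: hkdl mjc hevv imd bfu rqdo cfowq sicn nwn jszwy bhh
Hunk 3: at line 8 remove [nwn,jszwy] add [keje] -> 10 lines: hkdl mjc hevv imd bfu rqdo cfowq sicn keje bhh
Hunk 4: at line 6 remove [cfowq,sicn,keje] add [rgnic] -> 8 lines: hkdl mjc hevv imd bfu rqdo rgnic bhh
Final line 1: hkdl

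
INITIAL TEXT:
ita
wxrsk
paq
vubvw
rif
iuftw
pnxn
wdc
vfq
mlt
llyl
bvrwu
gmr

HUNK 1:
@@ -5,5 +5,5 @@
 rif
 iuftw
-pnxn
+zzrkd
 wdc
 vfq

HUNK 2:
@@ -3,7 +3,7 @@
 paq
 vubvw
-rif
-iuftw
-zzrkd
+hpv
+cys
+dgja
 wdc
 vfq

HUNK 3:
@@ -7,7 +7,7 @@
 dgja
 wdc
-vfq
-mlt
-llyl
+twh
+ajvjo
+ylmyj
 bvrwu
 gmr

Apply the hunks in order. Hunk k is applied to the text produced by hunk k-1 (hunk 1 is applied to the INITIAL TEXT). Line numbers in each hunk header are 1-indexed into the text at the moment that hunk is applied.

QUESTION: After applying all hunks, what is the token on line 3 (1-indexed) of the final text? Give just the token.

Answer: paq

Derivation:
Hunk 1: at line 5 remove [pnxn] add [zzrkd] -> 13 lines: ita wxrsk paq vubvw rif iuftw zzrkd wdc vfq mlt llyl bvrwu gmr
Hunk 2: at line 3 remove [rif,iuftw,zzrkd] add [hpv,cys,dgja] -> 13 lines: ita wxrsk paq vubvw hpv cys dgja wdc vfq mlt llyl bvrwu gmr
Hunk 3: at line 7 remove [vfq,mlt,llyl] add [twh,ajvjo,ylmyj] -> 13 lines: ita wxrsk paq vubvw hpv cys dgja wdc twh ajvjo ylmyj bvrwu gmr
Final line 3: paq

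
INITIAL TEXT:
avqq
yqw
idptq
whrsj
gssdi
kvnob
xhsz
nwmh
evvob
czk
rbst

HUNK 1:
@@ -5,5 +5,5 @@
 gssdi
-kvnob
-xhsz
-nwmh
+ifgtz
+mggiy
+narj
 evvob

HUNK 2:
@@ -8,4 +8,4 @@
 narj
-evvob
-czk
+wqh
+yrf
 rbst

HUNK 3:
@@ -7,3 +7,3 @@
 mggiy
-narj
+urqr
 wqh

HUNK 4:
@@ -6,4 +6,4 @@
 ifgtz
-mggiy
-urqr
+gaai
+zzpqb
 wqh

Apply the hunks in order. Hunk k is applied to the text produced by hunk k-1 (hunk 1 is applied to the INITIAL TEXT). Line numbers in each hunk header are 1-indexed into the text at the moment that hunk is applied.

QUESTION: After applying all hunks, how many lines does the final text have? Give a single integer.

Hunk 1: at line 5 remove [kvnob,xhsz,nwmh] add [ifgtz,mggiy,narj] -> 11 lines: avqq yqw idptq whrsj gssdi ifgtz mggiy narj evvob czk rbst
Hunk 2: at line 8 remove [evvob,czk] add [wqh,yrf] -> 11 lines: avqq yqw idptq whrsj gssdi ifgtz mggiy narj wqh yrf rbst
Hunk 3: at line 7 remove [narj] add [urqr] -> 11 lines: avqq yqw idptq whrsj gssdi ifgtz mggiy urqr wqh yrf rbst
Hunk 4: at line 6 remove [mggiy,urqr] add [gaai,zzpqb] -> 11 lines: avqq yqw idptq whrsj gssdi ifgtz gaai zzpqb wqh yrf rbst
Final line count: 11

Answer: 11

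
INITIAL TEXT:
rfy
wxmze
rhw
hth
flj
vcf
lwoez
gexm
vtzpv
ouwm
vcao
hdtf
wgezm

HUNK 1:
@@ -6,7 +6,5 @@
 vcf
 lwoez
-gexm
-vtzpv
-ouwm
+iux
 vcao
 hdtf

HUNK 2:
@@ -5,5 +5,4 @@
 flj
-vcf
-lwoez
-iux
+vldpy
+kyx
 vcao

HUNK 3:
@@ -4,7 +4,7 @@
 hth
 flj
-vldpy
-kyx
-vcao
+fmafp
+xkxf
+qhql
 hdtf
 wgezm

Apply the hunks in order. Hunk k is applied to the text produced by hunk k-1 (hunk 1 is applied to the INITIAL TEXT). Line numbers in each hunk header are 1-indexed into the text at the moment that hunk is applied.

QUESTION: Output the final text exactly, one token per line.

Hunk 1: at line 6 remove [gexm,vtzpv,ouwm] add [iux] -> 11 lines: rfy wxmze rhw hth flj vcf lwoez iux vcao hdtf wgezm
Hunk 2: at line 5 remove [vcf,lwoez,iux] add [vldpy,kyx] -> 10 lines: rfy wxmze rhw hth flj vldpy kyx vcao hdtf wgezm
Hunk 3: at line 4 remove [vldpy,kyx,vcao] add [fmafp,xkxf,qhql] -> 10 lines: rfy wxmze rhw hth flj fmafp xkxf qhql hdtf wgezm

Answer: rfy
wxmze
rhw
hth
flj
fmafp
xkxf
qhql
hdtf
wgezm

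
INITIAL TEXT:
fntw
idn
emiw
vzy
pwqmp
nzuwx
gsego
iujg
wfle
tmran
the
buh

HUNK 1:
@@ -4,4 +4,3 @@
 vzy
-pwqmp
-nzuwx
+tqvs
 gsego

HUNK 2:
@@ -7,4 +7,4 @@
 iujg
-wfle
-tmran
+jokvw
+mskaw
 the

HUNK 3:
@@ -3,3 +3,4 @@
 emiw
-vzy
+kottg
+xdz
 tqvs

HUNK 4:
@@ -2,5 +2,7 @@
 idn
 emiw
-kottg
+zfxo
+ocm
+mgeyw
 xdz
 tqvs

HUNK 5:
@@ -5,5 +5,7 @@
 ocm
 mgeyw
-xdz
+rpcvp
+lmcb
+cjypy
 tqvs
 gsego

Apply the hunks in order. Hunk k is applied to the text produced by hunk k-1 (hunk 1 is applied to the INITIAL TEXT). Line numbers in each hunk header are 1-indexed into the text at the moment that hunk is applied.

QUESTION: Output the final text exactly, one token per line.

Hunk 1: at line 4 remove [pwqmp,nzuwx] add [tqvs] -> 11 lines: fntw idn emiw vzy tqvs gsego iujg wfle tmran the buh
Hunk 2: at line 7 remove [wfle,tmran] add [jokvw,mskaw] -> 11 lines: fntw idn emiw vzy tqvs gsego iujg jokvw mskaw the buh
Hunk 3: at line 3 remove [vzy] add [kottg,xdz] -> 12 lines: fntw idn emiw kottg xdz tqvs gsego iujg jokvw mskaw the buh
Hunk 4: at line 2 remove [kottg] add [zfxo,ocm,mgeyw] -> 14 lines: fntw idn emiw zfxo ocm mgeyw xdz tqvs gsego iujg jokvw mskaw the buh
Hunk 5: at line 5 remove [xdz] add [rpcvp,lmcb,cjypy] -> 16 lines: fntw idn emiw zfxo ocm mgeyw rpcvp lmcb cjypy tqvs gsego iujg jokvw mskaw the buh

Answer: fntw
idn
emiw
zfxo
ocm
mgeyw
rpcvp
lmcb
cjypy
tqvs
gsego
iujg
jokvw
mskaw
the
buh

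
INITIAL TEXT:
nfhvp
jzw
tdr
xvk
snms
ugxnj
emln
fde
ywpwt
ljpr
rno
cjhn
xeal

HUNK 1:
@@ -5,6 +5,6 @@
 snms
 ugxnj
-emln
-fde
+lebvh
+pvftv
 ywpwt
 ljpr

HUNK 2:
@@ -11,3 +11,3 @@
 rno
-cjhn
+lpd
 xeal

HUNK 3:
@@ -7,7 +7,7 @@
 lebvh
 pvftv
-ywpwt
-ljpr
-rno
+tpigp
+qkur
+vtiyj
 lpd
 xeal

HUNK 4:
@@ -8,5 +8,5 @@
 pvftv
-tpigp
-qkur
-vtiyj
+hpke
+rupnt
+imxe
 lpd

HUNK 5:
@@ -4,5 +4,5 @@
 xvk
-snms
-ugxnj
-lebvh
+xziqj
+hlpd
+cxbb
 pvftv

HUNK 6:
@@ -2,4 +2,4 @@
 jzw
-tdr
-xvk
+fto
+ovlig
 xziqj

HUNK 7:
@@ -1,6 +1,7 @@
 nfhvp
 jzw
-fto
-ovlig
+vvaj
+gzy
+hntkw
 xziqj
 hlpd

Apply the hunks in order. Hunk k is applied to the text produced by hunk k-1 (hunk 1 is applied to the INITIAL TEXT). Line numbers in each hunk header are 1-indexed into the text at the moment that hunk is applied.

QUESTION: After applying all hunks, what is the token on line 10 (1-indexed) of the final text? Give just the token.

Answer: hpke

Derivation:
Hunk 1: at line 5 remove [emln,fde] add [lebvh,pvftv] -> 13 lines: nfhvp jzw tdr xvk snms ugxnj lebvh pvftv ywpwt ljpr rno cjhn xeal
Hunk 2: at line 11 remove [cjhn] add [lpd] -> 13 lines: nfhvp jzw tdr xvk snms ugxnj lebvh pvftv ywpwt ljpr rno lpd xeal
Hunk 3: at line 7 remove [ywpwt,ljpr,rno] add [tpigp,qkur,vtiyj] -> 13 lines: nfhvp jzw tdr xvk snms ugxnj lebvh pvftv tpigp qkur vtiyj lpd xeal
Hunk 4: at line 8 remove [tpigp,qkur,vtiyj] add [hpke,rupnt,imxe] -> 13 lines: nfhvp jzw tdr xvk snms ugxnj lebvh pvftv hpke rupnt imxe lpd xeal
Hunk 5: at line 4 remove [snms,ugxnj,lebvh] add [xziqj,hlpd,cxbb] -> 13 lines: nfhvp jzw tdr xvk xziqj hlpd cxbb pvftv hpke rupnt imxe lpd xeal
Hunk 6: at line 2 remove [tdr,xvk] add [fto,ovlig] -> 13 lines: nfhvp jzw fto ovlig xziqj hlpd cxbb pvftv hpke rupnt imxe lpd xeal
Hunk 7: at line 1 remove [fto,ovlig] add [vvaj,gzy,hntkw] -> 14 lines: nfhvp jzw vvaj gzy hntkw xziqj hlpd cxbb pvftv hpke rupnt imxe lpd xeal
Final line 10: hpke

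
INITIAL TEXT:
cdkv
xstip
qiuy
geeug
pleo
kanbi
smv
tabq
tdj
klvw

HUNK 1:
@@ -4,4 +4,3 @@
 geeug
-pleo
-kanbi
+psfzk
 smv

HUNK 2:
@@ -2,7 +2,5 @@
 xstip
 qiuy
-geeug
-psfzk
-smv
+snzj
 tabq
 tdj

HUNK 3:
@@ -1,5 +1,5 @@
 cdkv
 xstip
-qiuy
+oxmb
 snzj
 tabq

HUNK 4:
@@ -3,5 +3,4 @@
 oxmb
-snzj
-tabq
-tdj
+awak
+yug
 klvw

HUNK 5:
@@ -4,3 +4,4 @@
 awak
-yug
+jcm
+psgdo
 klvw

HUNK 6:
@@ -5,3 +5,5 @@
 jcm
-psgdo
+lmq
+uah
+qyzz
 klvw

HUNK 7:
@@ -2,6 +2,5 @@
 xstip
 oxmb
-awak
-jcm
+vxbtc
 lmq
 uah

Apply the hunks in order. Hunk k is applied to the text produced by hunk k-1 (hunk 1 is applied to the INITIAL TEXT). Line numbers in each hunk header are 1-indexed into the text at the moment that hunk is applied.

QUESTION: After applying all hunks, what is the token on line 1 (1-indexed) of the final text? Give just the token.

Hunk 1: at line 4 remove [pleo,kanbi] add [psfzk] -> 9 lines: cdkv xstip qiuy geeug psfzk smv tabq tdj klvw
Hunk 2: at line 2 remove [geeug,psfzk,smv] add [snzj] -> 7 lines: cdkv xstip qiuy snzj tabq tdj klvw
Hunk 3: at line 1 remove [qiuy] add [oxmb] -> 7 lines: cdkv xstip oxmb snzj tabq tdj klvw
Hunk 4: at line 3 remove [snzj,tabq,tdj] add [awak,yug] -> 6 lines: cdkv xstip oxmb awak yug klvw
Hunk 5: at line 4 remove [yug] add [jcm,psgdo] -> 7 lines: cdkv xstip oxmb awak jcm psgdo klvw
Hunk 6: at line 5 remove [psgdo] add [lmq,uah,qyzz] -> 9 lines: cdkv xstip oxmb awak jcm lmq uah qyzz klvw
Hunk 7: at line 2 remove [awak,jcm] add [vxbtc] -> 8 lines: cdkv xstip oxmb vxbtc lmq uah qyzz klvw
Final line 1: cdkv

Answer: cdkv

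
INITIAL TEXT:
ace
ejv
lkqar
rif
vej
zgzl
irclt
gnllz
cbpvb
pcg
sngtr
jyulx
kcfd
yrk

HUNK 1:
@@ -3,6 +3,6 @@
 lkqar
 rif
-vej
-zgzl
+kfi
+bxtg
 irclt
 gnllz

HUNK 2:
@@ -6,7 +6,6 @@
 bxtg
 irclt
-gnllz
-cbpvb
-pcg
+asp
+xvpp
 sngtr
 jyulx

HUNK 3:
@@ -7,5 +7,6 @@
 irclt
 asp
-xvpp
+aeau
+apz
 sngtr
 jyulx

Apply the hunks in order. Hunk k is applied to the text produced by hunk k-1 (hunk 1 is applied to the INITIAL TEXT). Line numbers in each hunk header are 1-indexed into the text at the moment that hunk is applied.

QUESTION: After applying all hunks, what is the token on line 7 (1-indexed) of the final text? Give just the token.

Hunk 1: at line 3 remove [vej,zgzl] add [kfi,bxtg] -> 14 lines: ace ejv lkqar rif kfi bxtg irclt gnllz cbpvb pcg sngtr jyulx kcfd yrk
Hunk 2: at line 6 remove [gnllz,cbpvb,pcg] add [asp,xvpp] -> 13 lines: ace ejv lkqar rif kfi bxtg irclt asp xvpp sngtr jyulx kcfd yrk
Hunk 3: at line 7 remove [xvpp] add [aeau,apz] -> 14 lines: ace ejv lkqar rif kfi bxtg irclt asp aeau apz sngtr jyulx kcfd yrk
Final line 7: irclt

Answer: irclt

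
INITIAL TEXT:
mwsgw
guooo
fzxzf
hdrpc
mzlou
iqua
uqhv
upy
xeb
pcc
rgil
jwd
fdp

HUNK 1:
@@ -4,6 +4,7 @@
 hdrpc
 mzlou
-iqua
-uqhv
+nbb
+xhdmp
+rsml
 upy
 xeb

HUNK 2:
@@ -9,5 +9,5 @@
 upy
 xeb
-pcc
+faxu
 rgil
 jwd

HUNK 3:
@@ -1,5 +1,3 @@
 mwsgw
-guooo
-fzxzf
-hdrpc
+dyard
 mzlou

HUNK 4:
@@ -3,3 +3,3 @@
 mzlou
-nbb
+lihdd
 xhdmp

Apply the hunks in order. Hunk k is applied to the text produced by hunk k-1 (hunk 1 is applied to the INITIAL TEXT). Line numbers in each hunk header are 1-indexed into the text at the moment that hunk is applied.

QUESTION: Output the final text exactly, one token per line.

Answer: mwsgw
dyard
mzlou
lihdd
xhdmp
rsml
upy
xeb
faxu
rgil
jwd
fdp

Derivation:
Hunk 1: at line 4 remove [iqua,uqhv] add [nbb,xhdmp,rsml] -> 14 lines: mwsgw guooo fzxzf hdrpc mzlou nbb xhdmp rsml upy xeb pcc rgil jwd fdp
Hunk 2: at line 9 remove [pcc] add [faxu] -> 14 lines: mwsgw guooo fzxzf hdrpc mzlou nbb xhdmp rsml upy xeb faxu rgil jwd fdp
Hunk 3: at line 1 remove [guooo,fzxzf,hdrpc] add [dyard] -> 12 lines: mwsgw dyard mzlou nbb xhdmp rsml upy xeb faxu rgil jwd fdp
Hunk 4: at line 3 remove [nbb] add [lihdd] -> 12 lines: mwsgw dyard mzlou lihdd xhdmp rsml upy xeb faxu rgil jwd fdp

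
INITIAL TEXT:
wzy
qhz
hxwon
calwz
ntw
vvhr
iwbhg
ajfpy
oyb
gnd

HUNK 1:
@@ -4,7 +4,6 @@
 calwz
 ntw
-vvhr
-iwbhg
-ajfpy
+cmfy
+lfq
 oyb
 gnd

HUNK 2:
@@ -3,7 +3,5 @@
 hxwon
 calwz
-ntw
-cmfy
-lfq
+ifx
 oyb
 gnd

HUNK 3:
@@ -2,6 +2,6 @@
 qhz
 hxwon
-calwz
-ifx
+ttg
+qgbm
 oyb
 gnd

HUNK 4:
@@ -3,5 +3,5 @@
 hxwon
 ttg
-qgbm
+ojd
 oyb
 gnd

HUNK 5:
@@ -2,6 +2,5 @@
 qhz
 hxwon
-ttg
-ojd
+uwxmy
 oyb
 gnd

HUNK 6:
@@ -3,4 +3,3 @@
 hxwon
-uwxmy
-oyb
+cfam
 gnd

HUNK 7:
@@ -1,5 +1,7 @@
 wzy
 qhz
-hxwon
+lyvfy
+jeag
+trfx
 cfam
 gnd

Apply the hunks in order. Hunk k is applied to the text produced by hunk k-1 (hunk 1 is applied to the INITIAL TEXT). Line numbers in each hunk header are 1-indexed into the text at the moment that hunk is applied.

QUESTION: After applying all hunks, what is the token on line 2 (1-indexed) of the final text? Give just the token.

Hunk 1: at line 4 remove [vvhr,iwbhg,ajfpy] add [cmfy,lfq] -> 9 lines: wzy qhz hxwon calwz ntw cmfy lfq oyb gnd
Hunk 2: at line 3 remove [ntw,cmfy,lfq] add [ifx] -> 7 lines: wzy qhz hxwon calwz ifx oyb gnd
Hunk 3: at line 2 remove [calwz,ifx] add [ttg,qgbm] -> 7 lines: wzy qhz hxwon ttg qgbm oyb gnd
Hunk 4: at line 3 remove [qgbm] add [ojd] -> 7 lines: wzy qhz hxwon ttg ojd oyb gnd
Hunk 5: at line 2 remove [ttg,ojd] add [uwxmy] -> 6 lines: wzy qhz hxwon uwxmy oyb gnd
Hunk 6: at line 3 remove [uwxmy,oyb] add [cfam] -> 5 lines: wzy qhz hxwon cfam gnd
Hunk 7: at line 1 remove [hxwon] add [lyvfy,jeag,trfx] -> 7 lines: wzy qhz lyvfy jeag trfx cfam gnd
Final line 2: qhz

Answer: qhz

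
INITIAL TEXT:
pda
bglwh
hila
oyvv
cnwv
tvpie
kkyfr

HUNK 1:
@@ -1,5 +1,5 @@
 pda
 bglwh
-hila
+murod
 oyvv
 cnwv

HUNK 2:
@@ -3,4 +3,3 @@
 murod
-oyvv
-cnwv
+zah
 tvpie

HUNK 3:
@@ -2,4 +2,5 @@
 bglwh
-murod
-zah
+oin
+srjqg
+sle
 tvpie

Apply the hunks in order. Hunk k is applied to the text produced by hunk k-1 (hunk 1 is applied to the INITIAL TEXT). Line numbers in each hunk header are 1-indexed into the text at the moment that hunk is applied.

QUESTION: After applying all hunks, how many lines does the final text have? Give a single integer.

Hunk 1: at line 1 remove [hila] add [murod] -> 7 lines: pda bglwh murod oyvv cnwv tvpie kkyfr
Hunk 2: at line 3 remove [oyvv,cnwv] add [zah] -> 6 lines: pda bglwh murod zah tvpie kkyfr
Hunk 3: at line 2 remove [murod,zah] add [oin,srjqg,sle] -> 7 lines: pda bglwh oin srjqg sle tvpie kkyfr
Final line count: 7

Answer: 7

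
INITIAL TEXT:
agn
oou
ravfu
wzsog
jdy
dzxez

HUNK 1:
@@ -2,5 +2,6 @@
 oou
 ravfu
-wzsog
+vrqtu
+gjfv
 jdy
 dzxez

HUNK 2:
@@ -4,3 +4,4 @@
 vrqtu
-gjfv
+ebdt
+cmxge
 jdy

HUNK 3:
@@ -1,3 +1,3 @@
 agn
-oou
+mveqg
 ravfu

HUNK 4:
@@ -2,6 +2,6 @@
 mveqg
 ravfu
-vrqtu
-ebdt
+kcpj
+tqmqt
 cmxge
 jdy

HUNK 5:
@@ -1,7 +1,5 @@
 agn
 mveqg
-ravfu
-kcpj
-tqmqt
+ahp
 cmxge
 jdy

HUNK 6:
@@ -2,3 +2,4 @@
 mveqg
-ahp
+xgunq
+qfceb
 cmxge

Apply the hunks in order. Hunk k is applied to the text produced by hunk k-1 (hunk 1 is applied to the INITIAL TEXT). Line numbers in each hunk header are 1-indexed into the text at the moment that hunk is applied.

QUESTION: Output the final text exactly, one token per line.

Hunk 1: at line 2 remove [wzsog] add [vrqtu,gjfv] -> 7 lines: agn oou ravfu vrqtu gjfv jdy dzxez
Hunk 2: at line 4 remove [gjfv] add [ebdt,cmxge] -> 8 lines: agn oou ravfu vrqtu ebdt cmxge jdy dzxez
Hunk 3: at line 1 remove [oou] add [mveqg] -> 8 lines: agn mveqg ravfu vrqtu ebdt cmxge jdy dzxez
Hunk 4: at line 2 remove [vrqtu,ebdt] add [kcpj,tqmqt] -> 8 lines: agn mveqg ravfu kcpj tqmqt cmxge jdy dzxez
Hunk 5: at line 1 remove [ravfu,kcpj,tqmqt] add [ahp] -> 6 lines: agn mveqg ahp cmxge jdy dzxez
Hunk 6: at line 2 remove [ahp] add [xgunq,qfceb] -> 7 lines: agn mveqg xgunq qfceb cmxge jdy dzxez

Answer: agn
mveqg
xgunq
qfceb
cmxge
jdy
dzxez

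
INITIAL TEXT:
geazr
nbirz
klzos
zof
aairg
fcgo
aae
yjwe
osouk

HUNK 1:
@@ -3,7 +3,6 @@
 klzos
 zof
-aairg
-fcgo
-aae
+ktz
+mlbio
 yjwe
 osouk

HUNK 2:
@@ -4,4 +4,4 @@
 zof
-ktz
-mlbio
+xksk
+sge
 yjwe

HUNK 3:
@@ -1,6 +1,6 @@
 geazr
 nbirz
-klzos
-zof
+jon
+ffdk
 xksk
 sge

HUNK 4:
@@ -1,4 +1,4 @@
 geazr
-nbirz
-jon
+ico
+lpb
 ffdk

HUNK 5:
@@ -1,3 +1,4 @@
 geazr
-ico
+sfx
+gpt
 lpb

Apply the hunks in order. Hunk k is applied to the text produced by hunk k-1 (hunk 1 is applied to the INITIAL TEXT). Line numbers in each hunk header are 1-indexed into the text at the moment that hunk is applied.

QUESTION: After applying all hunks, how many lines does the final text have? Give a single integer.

Answer: 9

Derivation:
Hunk 1: at line 3 remove [aairg,fcgo,aae] add [ktz,mlbio] -> 8 lines: geazr nbirz klzos zof ktz mlbio yjwe osouk
Hunk 2: at line 4 remove [ktz,mlbio] add [xksk,sge] -> 8 lines: geazr nbirz klzos zof xksk sge yjwe osouk
Hunk 3: at line 1 remove [klzos,zof] add [jon,ffdk] -> 8 lines: geazr nbirz jon ffdk xksk sge yjwe osouk
Hunk 4: at line 1 remove [nbirz,jon] add [ico,lpb] -> 8 lines: geazr ico lpb ffdk xksk sge yjwe osouk
Hunk 5: at line 1 remove [ico] add [sfx,gpt] -> 9 lines: geazr sfx gpt lpb ffdk xksk sge yjwe osouk
Final line count: 9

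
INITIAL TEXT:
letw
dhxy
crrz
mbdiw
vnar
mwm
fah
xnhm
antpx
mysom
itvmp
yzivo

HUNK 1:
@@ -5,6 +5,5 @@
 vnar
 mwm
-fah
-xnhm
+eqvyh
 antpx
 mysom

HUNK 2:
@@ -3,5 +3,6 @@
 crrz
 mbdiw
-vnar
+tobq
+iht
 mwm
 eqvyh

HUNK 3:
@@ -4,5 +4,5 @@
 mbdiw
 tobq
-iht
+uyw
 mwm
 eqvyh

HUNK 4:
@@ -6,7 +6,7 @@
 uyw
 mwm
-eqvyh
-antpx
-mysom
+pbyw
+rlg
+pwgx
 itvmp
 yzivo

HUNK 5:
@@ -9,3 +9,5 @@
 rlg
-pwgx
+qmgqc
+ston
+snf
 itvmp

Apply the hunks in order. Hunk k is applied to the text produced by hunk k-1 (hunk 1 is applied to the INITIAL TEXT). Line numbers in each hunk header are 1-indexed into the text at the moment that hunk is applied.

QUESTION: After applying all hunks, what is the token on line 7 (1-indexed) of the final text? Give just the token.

Hunk 1: at line 5 remove [fah,xnhm] add [eqvyh] -> 11 lines: letw dhxy crrz mbdiw vnar mwm eqvyh antpx mysom itvmp yzivo
Hunk 2: at line 3 remove [vnar] add [tobq,iht] -> 12 lines: letw dhxy crrz mbdiw tobq iht mwm eqvyh antpx mysom itvmp yzivo
Hunk 3: at line 4 remove [iht] add [uyw] -> 12 lines: letw dhxy crrz mbdiw tobq uyw mwm eqvyh antpx mysom itvmp yzivo
Hunk 4: at line 6 remove [eqvyh,antpx,mysom] add [pbyw,rlg,pwgx] -> 12 lines: letw dhxy crrz mbdiw tobq uyw mwm pbyw rlg pwgx itvmp yzivo
Hunk 5: at line 9 remove [pwgx] add [qmgqc,ston,snf] -> 14 lines: letw dhxy crrz mbdiw tobq uyw mwm pbyw rlg qmgqc ston snf itvmp yzivo
Final line 7: mwm

Answer: mwm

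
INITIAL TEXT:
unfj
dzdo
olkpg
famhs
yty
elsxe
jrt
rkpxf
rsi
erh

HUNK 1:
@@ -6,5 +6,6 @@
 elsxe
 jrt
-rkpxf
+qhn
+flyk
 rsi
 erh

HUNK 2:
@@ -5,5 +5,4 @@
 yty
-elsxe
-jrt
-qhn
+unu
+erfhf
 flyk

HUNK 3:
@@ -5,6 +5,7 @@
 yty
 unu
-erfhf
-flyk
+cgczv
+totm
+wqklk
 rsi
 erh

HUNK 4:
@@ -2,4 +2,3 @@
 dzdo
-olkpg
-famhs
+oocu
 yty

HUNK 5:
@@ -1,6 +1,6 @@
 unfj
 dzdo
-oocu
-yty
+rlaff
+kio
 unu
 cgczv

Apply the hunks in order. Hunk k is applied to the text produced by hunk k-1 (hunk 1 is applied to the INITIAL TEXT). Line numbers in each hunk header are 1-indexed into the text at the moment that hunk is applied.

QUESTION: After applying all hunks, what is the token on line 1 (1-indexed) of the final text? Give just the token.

Hunk 1: at line 6 remove [rkpxf] add [qhn,flyk] -> 11 lines: unfj dzdo olkpg famhs yty elsxe jrt qhn flyk rsi erh
Hunk 2: at line 5 remove [elsxe,jrt,qhn] add [unu,erfhf] -> 10 lines: unfj dzdo olkpg famhs yty unu erfhf flyk rsi erh
Hunk 3: at line 5 remove [erfhf,flyk] add [cgczv,totm,wqklk] -> 11 lines: unfj dzdo olkpg famhs yty unu cgczv totm wqklk rsi erh
Hunk 4: at line 2 remove [olkpg,famhs] add [oocu] -> 10 lines: unfj dzdo oocu yty unu cgczv totm wqklk rsi erh
Hunk 5: at line 1 remove [oocu,yty] add [rlaff,kio] -> 10 lines: unfj dzdo rlaff kio unu cgczv totm wqklk rsi erh
Final line 1: unfj

Answer: unfj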